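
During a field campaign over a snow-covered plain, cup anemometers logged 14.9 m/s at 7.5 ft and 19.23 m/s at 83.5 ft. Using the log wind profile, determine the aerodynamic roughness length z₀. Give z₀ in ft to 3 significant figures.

z₀ ≈ 0.00188 ft

Log law: V(z) ∝ ln(z/z₀). With r = V₁/V₂ = 14.9/19.23 = 0.77483,
r · ln(z₂/z₀) = ln(z₁/z₀) ⇒ ln z₀ = (ln z₁ − r·ln z₂)/(1 − r)
ln z₀ = (2.01490 − 0.77483×4.42485) / 0.22517 = -6.2780
z₀ = exp(-6.2780) = 0.001877 ft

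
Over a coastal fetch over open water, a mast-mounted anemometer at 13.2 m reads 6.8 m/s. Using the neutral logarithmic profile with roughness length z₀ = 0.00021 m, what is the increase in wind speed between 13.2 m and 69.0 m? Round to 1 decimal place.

1.0 m/s

Log law: V₂ = V₁ · ln(z₂/z₀)/ln(z₁/z₀) = 6.8 × 12.7025/11.0486 = 7.8179 m/s
ΔV = 7.8179 − 6.8 = 1.0179 m/s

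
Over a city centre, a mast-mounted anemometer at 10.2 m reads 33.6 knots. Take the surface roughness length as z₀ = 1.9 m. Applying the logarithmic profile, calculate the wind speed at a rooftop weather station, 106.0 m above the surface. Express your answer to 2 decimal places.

Log law: V(z) ∝ ln(z/z₀), so V₂/V₁ = ln(z₂/z₀) / ln(z₁/z₀).
ln(106.0/1.9) = 4.0216, ln(10.2/1.9) = 1.6805
V₂ = 33.6 × 4.0216/1.6805 = 33.6 × 2.3930 = 80.4062 knots

80.41 knots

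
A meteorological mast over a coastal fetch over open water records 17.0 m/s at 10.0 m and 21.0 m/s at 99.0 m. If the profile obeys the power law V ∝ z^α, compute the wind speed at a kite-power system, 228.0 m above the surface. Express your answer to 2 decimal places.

First find α: α = ln(V₂/V₁)/ln(z₂/z₁) = ln(21.0/17.0)/ln(99.0/10.0) = 0.21131/2.29253 = 0.0922
Extrapolate from 99.0 m to 228.0 m: V₃ = 21.0 × (228.0/99.0)^0.0922 = 21.0 × 1.0799 = 22.6785 m/s

22.68 m/s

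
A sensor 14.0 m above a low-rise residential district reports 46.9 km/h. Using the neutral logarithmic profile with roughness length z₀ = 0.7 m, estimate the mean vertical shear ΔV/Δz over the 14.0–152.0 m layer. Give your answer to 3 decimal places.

Log law: V₂ = V₁ · ln(z₂/z₀)/ln(z₁/z₀) = 46.9 × 5.3806/2.9957 = 84.2358 km/h
ΔV/Δz = (84.2358 − 46.9)/(152.0 − 14.0) = 37.3358/138.0000 = 0.27055 km/h/m

0.271 km/h/m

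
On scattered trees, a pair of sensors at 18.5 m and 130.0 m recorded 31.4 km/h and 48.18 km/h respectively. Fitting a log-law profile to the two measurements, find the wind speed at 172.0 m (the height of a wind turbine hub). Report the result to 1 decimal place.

Log law: V ∝ ln(z/z₀). From the pair, with r = V₁/V₂ = 0.65172,
ln z₀ = (ln z₁ − r·ln z₂)/(1 − r) = (2.9178 − 0.65172×4.8675)/0.34828 = -0.7308 → z₀ = 0.4815 m
V₃ = V₁ · ln(z₃/z₀)/ln(z₁/z₀) = 31.4 × 5.8783/3.6485 = 50.5894 km/h

50.6 km/h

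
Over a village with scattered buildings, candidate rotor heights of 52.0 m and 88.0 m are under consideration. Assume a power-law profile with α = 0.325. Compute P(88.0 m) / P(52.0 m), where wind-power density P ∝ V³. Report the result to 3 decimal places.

1.670

Speed ratio: V_B/V_A = (z_B/z_A)^α = (88.0/52.0)^0.325 = (1.6923)^0.325 = 1.18647
Power-density ratio: P_B/P_A = (V_B/V_A)³ = (1.18647)³ = 1.67020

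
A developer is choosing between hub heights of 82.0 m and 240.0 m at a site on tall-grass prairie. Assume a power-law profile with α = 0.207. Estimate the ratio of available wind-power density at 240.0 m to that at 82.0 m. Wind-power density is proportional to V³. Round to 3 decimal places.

Speed ratio: V_B/V_A = (z_B/z_A)^α = (240.0/82.0)^0.207 = (2.9268)^0.207 = 1.24895
Power-density ratio: P_B/P_A = (V_B/V_A)³ = (1.24895)³ = 1.94820

1.948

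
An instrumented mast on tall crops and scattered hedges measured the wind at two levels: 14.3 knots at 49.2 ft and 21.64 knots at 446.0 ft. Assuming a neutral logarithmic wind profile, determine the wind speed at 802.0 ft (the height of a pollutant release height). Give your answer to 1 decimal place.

23.6 knots

Log law: V ∝ ln(z/z₀). From the pair, with r = V₁/V₂ = 0.66081,
ln z₀ = (ln z₁ − r·ln z₂)/(1 − r) = (3.8959 − 0.66081×6.1003)/0.33919 = -0.3988 → z₀ = 0.6711 ft
V₃ = V₁ · ln(z₃/z₀)/ln(z₁/z₀) = 14.3 × 7.0859/4.2947 = 23.5938 knots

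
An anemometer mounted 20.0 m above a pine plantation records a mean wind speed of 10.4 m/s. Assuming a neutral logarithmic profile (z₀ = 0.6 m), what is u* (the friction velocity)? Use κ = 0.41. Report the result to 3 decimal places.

Log law: V(z) = (u*/κ) · ln(z/z₀) ⇒ u* = κ · V / ln(z/z₀)
u* = 0.41 × 10.4 / ln(20.0/0.6) = 0.41 × 10.4 / 3.5066
   = 4.2640 / 3.5066 = 1.2160 m/s

u* ≈ 1.216 m/s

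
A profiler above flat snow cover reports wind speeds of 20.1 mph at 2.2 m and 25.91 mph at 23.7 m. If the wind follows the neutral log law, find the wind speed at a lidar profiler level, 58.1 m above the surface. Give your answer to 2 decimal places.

Log law: V ∝ ln(z/z₀). From the pair, with r = V₁/V₂ = 0.77576,
ln z₀ = (ln z₁ − r·ln z₂)/(1 − r) = (0.7885 − 0.77576×3.1655)/0.22424 = -7.4350 → z₀ = 0.0005903 m
V₃ = V₁ · ln(z₃/z₀)/ln(z₁/z₀) = 20.1 × 11.4971/8.2234 = 28.1017 mph

28.10 mph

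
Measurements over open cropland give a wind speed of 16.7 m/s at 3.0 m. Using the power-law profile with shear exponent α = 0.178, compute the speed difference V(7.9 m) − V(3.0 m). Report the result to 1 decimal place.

Power law: V₂ = V₁ · (z₂/z₁)^α = 16.7 × (2.6333)^0.178 = 19.8411 m/s
ΔV = 19.8411 − 16.7 = 3.1411 m/s

3.1 m/s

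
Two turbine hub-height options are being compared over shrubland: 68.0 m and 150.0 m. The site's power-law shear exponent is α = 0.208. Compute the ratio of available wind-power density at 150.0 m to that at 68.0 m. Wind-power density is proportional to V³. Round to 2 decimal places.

1.64

Speed ratio: V_B/V_A = (z_B/z_A)^α = (150.0/68.0)^0.208 = (2.2059)^0.208 = 1.17887
Power-density ratio: P_B/P_A = (V_B/V_A)³ = (1.17887)³ = 1.63831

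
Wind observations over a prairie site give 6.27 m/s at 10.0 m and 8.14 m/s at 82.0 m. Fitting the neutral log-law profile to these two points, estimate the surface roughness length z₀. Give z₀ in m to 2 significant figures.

Log law: V(z) ∝ ln(z/z₀). With r = V₁/V₂ = 6.27/8.14 = 0.77027,
r · ln(z₂/z₀) = ln(z₁/z₀) ⇒ ln z₀ = (ln z₁ − r·ln z₂)/(1 − r)
ln z₀ = (2.30259 − 0.77027×4.40672) / 0.22973 = -4.7525
z₀ = exp(-4.7525) = 0.008630 m

z₀ ≈ 0.0086 m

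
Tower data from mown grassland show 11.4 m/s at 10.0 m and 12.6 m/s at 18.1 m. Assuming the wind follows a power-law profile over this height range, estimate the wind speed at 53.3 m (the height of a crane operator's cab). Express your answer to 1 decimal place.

15.1 m/s

First find α: α = ln(V₂/V₁)/ln(z₂/z₁) = ln(12.6/11.4)/ln(18.1/10.0) = 0.10008/0.59333 = 0.1687
Extrapolate from 18.1 m to 53.3 m: V₃ = 12.6 × (53.3/18.1)^0.1687 = 12.6 × 1.1998 = 15.1179 m/s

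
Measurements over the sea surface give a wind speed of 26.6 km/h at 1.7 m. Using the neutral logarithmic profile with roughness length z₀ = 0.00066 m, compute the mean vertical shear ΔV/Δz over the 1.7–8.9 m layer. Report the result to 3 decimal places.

Log law: V₂ = V₁ · ln(z₂/z₀)/ln(z₁/z₀) = 26.6 × 9.5093/7.8539 = 32.2067 km/h
ΔV/Δz = (32.2067 − 26.6)/(8.9 − 1.7) = 5.6067/7.2000 = 0.77870 km/h/m

0.779 km/h/m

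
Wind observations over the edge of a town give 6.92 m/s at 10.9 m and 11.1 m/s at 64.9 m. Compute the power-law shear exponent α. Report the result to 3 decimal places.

Power law: V₂/V₁ = (z₂/z₁)^α ⇒ α = ln(V₂/V₁) / ln(z₂/z₁)
α = ln(11.1/6.92) / ln(64.9/10.9) = ln(1.6040) / ln(5.9541)
  = 0.47253 / 1.78408 = 0.26486

α ≈ 0.265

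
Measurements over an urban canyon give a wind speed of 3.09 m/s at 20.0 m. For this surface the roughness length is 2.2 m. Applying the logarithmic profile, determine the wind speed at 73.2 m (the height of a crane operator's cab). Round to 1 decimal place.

4.9 m/s

Log law: V(z) ∝ ln(z/z₀), so V₂/V₁ = ln(z₂/z₀) / ln(z₁/z₀).
ln(73.2/2.2) = 3.5047, ln(20.0/2.2) = 2.2073
V₂ = 3.09 × 3.5047/2.2073 = 3.09 × 1.5878 = 4.9063 m/s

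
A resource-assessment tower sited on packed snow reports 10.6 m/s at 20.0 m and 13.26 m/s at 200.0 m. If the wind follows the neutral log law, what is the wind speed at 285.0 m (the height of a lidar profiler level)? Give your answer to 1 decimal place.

13.7 m/s

Log law: V ∝ ln(z/z₀). From the pair, with r = V₁/V₂ = 0.79940,
ln z₀ = (ln z₁ − r·ln z₂)/(1 − r) = (2.9957 − 0.79940×5.2983)/0.20060 = -6.1800 → z₀ = 0.002070 m
V₃ = V₁ · ln(z₃/z₀)/ln(z₁/z₀) = 10.6 × 11.8325/9.1757 = 13.6691 m/s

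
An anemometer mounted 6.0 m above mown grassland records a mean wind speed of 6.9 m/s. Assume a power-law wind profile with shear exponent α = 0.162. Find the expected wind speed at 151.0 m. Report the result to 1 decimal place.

Power-law profile: V₂ = V₁ · (z₂/z₁)^α
V₂ = 6.9 × (151.0/6.0)^0.162 = 6.9 × (25.1667)^0.162
    = 6.9 × 1.6863 = 11.6354 m/s

11.6 m/s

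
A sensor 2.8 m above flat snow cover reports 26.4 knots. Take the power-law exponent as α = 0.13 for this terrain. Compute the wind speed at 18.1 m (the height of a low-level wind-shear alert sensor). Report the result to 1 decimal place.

Power-law profile: V₂ = V₁ · (z₂/z₁)^α
V₂ = 26.4 × (18.1/2.8)^0.13 = 26.4 × (6.4643)^0.13
    = 26.4 × 1.2746 = 33.6490 knots

33.6 knots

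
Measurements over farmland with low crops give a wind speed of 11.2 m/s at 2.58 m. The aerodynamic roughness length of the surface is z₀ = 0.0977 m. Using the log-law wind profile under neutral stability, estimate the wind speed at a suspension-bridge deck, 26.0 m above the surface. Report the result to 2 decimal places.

19.10 m/s

Log law: V(z) ∝ ln(z/z₀), so V₂/V₁ = ln(z₂/z₀) / ln(z₁/z₀).
ln(26.0/0.0977) = 5.5840, ln(2.58/0.0977) = 3.2736
V₂ = 11.2 × 5.5840/3.2736 = 11.2 × 1.7057 = 19.1042 m/s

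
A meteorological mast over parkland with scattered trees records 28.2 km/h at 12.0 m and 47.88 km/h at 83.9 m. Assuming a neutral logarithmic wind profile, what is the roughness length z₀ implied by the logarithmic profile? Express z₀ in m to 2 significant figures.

Log law: V(z) ∝ ln(z/z₀). With r = V₁/V₂ = 28.2/47.88 = 0.58897,
r · ln(z₂/z₀) = ln(z₁/z₀) ⇒ ln z₀ = (ln z₁ − r·ln z₂)/(1 − r)
ln z₀ = (2.48491 − 0.58897×4.42963) / 0.41103 = -0.3017
z₀ = exp(-0.3017) = 0.7395 m

z₀ ≈ 0.74 m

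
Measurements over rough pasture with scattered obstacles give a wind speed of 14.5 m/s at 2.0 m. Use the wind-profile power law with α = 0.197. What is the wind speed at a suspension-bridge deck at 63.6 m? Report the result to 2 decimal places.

Power-law profile: V₂ = V₁ · (z₂/z₁)^α
V₂ = 14.5 × (63.6/2.0)^0.197 = 14.5 × (31.8000)^0.197
    = 14.5 × 1.9769 = 28.6646 m/s

28.66 m/s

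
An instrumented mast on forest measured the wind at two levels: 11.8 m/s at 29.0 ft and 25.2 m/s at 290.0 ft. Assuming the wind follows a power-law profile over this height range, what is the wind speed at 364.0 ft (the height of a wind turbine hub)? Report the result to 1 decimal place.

First find α: α = ln(V₂/V₁)/ln(z₂/z₁) = ln(25.2/11.8)/ln(290.0/29.0) = 0.75874/2.30259 = 0.3295
Extrapolate from 290.0 ft to 364.0 ft: V₃ = 25.2 × (364.0/290.0)^0.3295 = 25.2 × 1.0778 = 27.1597 m/s

27.2 m/s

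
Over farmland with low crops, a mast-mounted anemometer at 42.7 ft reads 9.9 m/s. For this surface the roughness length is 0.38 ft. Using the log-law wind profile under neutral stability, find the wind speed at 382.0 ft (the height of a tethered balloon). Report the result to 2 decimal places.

Log law: V(z) ∝ ln(z/z₀), so V₂/V₁ = ln(z₂/z₀) / ln(z₁/z₀).
ln(382.0/0.38) = 6.9130, ln(42.7/0.38) = 4.7218
V₂ = 9.9 × 6.9130/4.7218 = 9.9 × 1.4641 = 14.4943 m/s

14.49 m/s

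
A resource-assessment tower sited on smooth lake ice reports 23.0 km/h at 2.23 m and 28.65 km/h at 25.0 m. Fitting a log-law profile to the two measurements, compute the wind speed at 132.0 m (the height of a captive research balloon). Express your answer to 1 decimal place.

Log law: V ∝ ln(z/z₀). From the pair, with r = V₁/V₂ = 0.80279,
ln z₀ = (ln z₁ − r·ln z₂)/(1 − r) = (0.8020 − 0.80279×3.2189)/0.19721 = -9.0366 → z₀ = 0.0001190 m
V₃ = V₁ · ln(z₃/z₀)/ln(z₁/z₀) = 23.0 × 13.9194/9.8386 = 32.5398 km/h

32.5 km/h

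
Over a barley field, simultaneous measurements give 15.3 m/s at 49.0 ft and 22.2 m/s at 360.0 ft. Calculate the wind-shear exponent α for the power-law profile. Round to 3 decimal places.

Power law: V₂/V₁ = (z₂/z₁)^α ⇒ α = ln(V₂/V₁) / ln(z₂/z₁)
α = ln(22.2/15.3) / ln(360.0/49.0) = ln(1.4510) / ln(7.3469)
  = 0.37224 / 1.99428 = 0.18665

α ≈ 0.187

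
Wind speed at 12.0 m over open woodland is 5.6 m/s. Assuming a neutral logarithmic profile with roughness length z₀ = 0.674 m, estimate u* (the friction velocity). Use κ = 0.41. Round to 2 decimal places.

u* ≈ 0.80 m/s

Log law: V(z) = (u*/κ) · ln(z/z₀) ⇒ u* = κ · V / ln(z/z₀)
u* = 0.41 × 5.6 / ln(12.0/0.674) = 0.41 × 5.6 / 2.8794
   = 2.2960 / 2.8794 = 0.7974 m/s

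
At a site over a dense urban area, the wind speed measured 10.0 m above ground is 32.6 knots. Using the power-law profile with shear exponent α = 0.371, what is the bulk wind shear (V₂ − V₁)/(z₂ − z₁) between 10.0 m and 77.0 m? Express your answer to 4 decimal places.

0.5510 knots/m

Power law: V₂ = V₁ · (z₂/z₁)^α = 32.6 × (7.7000)^0.371 = 69.5193 knots
ΔV/Δz = (69.5193 − 32.6)/(77.0 − 10.0) = 36.9193/67.0000 = 0.55103 knots/m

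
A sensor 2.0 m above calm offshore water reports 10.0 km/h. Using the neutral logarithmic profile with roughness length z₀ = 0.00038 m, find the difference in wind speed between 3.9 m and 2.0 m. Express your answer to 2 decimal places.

Log law: V₂ = V₁ · ln(z₂/z₀)/ln(z₁/z₀) = 10.0 × 9.2363/8.5685 = 10.7794 km/h
ΔV = 10.7794 − 10.0 = 0.7794 km/h

0.78 km/h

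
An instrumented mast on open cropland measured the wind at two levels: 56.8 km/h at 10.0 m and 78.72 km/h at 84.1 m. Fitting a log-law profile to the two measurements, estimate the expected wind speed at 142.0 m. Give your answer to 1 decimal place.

Log law: V ∝ ln(z/z₀). From the pair, with r = V₁/V₂ = 0.72154,
ln z₀ = (ln z₁ − r·ln z₂)/(1 − r) = (2.3026 − 0.72154×4.4320)/0.27846 = -3.2153 → z₀ = 0.04014 m
V₃ = V₁ · ln(z₃/z₀)/ln(z₁/z₀) = 56.8 × 8.1711/5.5178 = 84.1121 km/h

84.1 km/h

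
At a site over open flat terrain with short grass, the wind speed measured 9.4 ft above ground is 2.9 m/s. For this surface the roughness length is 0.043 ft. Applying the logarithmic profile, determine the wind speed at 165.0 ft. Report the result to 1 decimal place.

Log law: V(z) ∝ ln(z/z₀), so V₂/V₁ = ln(z₂/z₀) / ln(z₁/z₀).
ln(165.0/0.043) = 8.2525, ln(9.4/0.043) = 5.3873
V₂ = 2.9 × 8.2525/5.3873 = 2.9 × 1.5319 = 4.4424 m/s

4.4 m/s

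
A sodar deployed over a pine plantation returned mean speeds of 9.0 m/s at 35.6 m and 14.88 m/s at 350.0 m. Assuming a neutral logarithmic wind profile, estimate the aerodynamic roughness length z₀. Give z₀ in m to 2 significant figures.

z₀ ≈ 1.1 m

Log law: V(z) ∝ ln(z/z₀). With r = V₁/V₂ = 9.0/14.88 = 0.60484,
r · ln(z₂/z₀) = ln(z₁/z₀) ⇒ ln z₀ = (ln z₁ − r·ln z₂)/(1 − r)
ln z₀ = (3.57235 − 0.60484×5.85793) / 0.39516 = 0.0740
z₀ = exp(0.0740) = 1.077 m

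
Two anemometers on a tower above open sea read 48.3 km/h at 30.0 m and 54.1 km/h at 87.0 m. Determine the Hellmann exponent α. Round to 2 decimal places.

α ≈ 0.11

Power law: V₂/V₁ = (z₂/z₁)^α ⇒ α = ln(V₂/V₁) / ln(z₂/z₁)
α = ln(54.1/48.3) / ln(87.0/30.0) = ln(1.1201) / ln(2.9000)
  = 0.11340 / 1.06471 = 0.10651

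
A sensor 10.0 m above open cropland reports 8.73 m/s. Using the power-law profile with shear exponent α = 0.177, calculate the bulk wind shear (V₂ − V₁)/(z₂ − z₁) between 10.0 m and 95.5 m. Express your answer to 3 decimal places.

0.050 m/s/m

Power law: V₂ = V₁ · (z₂/z₁)^α = 8.73 × (9.5500)^0.177 = 13.0159 m/s
ΔV/Δz = (13.0159 − 8.73)/(95.5 − 10.0) = 4.2859/85.5000 = 0.05013 m/s/m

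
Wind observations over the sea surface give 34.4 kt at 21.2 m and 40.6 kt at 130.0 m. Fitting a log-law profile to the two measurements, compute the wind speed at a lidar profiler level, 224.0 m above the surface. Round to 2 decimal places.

Log law: V ∝ ln(z/z₀). From the pair, with r = V₁/V₂ = 0.84729,
ln z₀ = (ln z₁ − r·ln z₂)/(1 − r) = (3.0540 − 0.84729×4.8675)/0.15271 = -7.0082 → z₀ = 0.0009045 m
V₃ = V₁ · ln(z₃/z₀)/ln(z₁/z₀) = 34.4 × 12.4198/10.0622 = 42.4602 kt

42.46 kt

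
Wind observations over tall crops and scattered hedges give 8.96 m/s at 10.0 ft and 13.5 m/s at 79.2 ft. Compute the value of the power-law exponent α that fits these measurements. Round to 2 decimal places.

Power law: V₂/V₁ = (z₂/z₁)^α ⇒ α = ln(V₂/V₁) / ln(z₂/z₁)
α = ln(13.5/8.96) / ln(79.2/10.0) = ln(1.5067) / ln(7.9200)
  = 0.40992 / 2.06939 = 0.19809

α ≈ 0.20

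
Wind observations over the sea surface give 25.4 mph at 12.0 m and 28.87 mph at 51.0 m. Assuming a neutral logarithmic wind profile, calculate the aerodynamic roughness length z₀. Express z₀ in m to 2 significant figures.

Log law: V(z) ∝ ln(z/z₀). With r = V₁/V₂ = 25.4/28.87 = 0.87981,
r · ln(z₂/z₀) = ln(z₁/z₀) ⇒ ln z₀ = (ln z₁ − r·ln z₂)/(1 − r)
ln z₀ = (2.48491 − 0.87981×3.93183) / 0.12019 = -8.1064
z₀ = exp(-8.1064) = 0.0003016 m

z₀ ≈ 0.00030 m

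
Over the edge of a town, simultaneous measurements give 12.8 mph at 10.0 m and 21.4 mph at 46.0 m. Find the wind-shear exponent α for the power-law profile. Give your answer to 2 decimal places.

α ≈ 0.34

Power law: V₂/V₁ = (z₂/z₁)^α ⇒ α = ln(V₂/V₁) / ln(z₂/z₁)
α = ln(21.4/12.8) / ln(46.0/10.0) = ln(1.6719) / ln(4.6000)
  = 0.51395 / 1.52606 = 0.33678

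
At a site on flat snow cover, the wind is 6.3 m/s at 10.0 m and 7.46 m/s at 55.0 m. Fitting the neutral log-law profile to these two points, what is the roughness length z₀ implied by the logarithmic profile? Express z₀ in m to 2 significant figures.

z₀ ≈ 0.00095 m

Log law: V(z) ∝ ln(z/z₀). With r = V₁/V₂ = 6.3/7.46 = 0.84450,
r · ln(z₂/z₀) = ln(z₁/z₀) ⇒ ln z₀ = (ln z₁ − r·ln z₂)/(1 − r)
ln z₀ = (2.30259 − 0.84450×4.00733) / 0.15550 = -6.9560
z₀ = exp(-6.9560) = 0.0009529 m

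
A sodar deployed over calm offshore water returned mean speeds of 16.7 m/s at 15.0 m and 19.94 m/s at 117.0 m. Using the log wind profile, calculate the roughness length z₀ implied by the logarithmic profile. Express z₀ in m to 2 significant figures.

z₀ ≈ 0.00038 m

Log law: V(z) ∝ ln(z/z₀). With r = V₁/V₂ = 16.7/19.94 = 0.83751,
r · ln(z₂/z₀) = ln(z₁/z₀) ⇒ ln z₀ = (ln z₁ − r·ln z₂)/(1 − r)
ln z₀ = (2.70805 − 0.83751×4.76217) / 0.16249 = -7.8796
z₀ = exp(-7.8796) = 0.0003784 m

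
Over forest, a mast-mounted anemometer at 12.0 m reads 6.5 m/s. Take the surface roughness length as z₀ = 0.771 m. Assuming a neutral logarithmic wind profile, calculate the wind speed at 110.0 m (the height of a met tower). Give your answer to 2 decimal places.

Log law: V(z) ∝ ln(z/z₀), so V₂/V₁ = ln(z₂/z₀) / ln(z₁/z₀).
ln(110.0/0.771) = 4.9605, ln(12.0/0.771) = 2.7450
V₂ = 6.5 × 4.9605/2.7450 = 6.5 × 1.8071 = 11.7464 m/s

11.75 m/s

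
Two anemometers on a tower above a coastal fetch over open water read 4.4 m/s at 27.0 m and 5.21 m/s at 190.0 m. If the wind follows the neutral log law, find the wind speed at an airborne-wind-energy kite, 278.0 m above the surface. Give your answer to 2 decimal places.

5.37 m/s

Log law: V ∝ ln(z/z₀). From the pair, with r = V₁/V₂ = 0.84453,
ln z₀ = (ln z₁ − r·ln z₂)/(1 − r) = (3.2958 − 0.84453×5.2470)/0.15547 = -7.3032 → z₀ = 0.0006734 m
V₃ = V₁ · ln(z₃/z₀)/ln(z₁/z₀) = 4.4 × 12.9308/10.5990 = 5.3680 m/s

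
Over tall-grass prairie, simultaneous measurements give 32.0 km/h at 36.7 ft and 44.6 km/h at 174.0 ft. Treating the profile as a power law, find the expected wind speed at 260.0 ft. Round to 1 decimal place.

48.6 km/h

First find α: α = ln(V₂/V₁)/ln(z₂/z₁) = ln(44.6/32.0)/ln(174.0/36.7) = 0.33200/1.55628 = 0.2133
Extrapolate from 174.0 ft to 260.0 ft: V₃ = 44.6 × (260.0/174.0)^0.2133 = 44.6 × 1.0895 = 48.5897 km/h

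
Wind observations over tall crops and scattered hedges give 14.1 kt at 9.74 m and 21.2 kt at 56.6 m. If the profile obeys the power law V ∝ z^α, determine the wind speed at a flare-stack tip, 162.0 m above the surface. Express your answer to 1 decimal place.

27.1 kt

First find α: α = ln(V₂/V₁)/ln(z₂/z₁) = ln(21.2/14.1)/ln(56.6/9.74) = 0.40783/1.75977 = 0.2318
Extrapolate from 56.6 m to 162.0 m: V₃ = 21.2 × (162.0/56.6)^0.2318 = 21.2 × 1.2760 = 27.0505 kt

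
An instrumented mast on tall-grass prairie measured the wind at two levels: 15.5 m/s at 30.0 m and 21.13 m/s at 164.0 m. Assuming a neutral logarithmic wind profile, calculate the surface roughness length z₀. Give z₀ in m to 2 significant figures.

z₀ ≈ 0.28 m

Log law: V(z) ∝ ln(z/z₀). With r = V₁/V₂ = 15.5/21.13 = 0.73355,
r · ln(z₂/z₀) = ln(z₁/z₀) ⇒ ln z₀ = (ln z₁ − r·ln z₂)/(1 − r)
ln z₀ = (3.40120 − 0.73355×5.09987) / 0.26645 = -1.2754
z₀ = exp(-1.2754) = 0.2793 m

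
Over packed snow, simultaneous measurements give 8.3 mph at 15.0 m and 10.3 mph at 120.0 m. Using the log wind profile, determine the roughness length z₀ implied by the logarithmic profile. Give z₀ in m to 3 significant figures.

z₀ ≈ 0.00268 m

Log law: V(z) ∝ ln(z/z₀). With r = V₁/V₂ = 8.3/10.3 = 0.80583,
r · ln(z₂/z₀) = ln(z₁/z₀) ⇒ ln z₀ = (ln z₁ − r·ln z₂)/(1 − r)
ln z₀ = (2.70805 − 0.80583×4.78749) / 0.19417 = -5.9216
z₀ = exp(-5.9216) = 0.002681 m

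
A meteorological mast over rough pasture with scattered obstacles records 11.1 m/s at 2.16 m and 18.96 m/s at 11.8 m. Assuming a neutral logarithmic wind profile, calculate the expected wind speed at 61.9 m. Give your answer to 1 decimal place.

26.6 m/s

Log law: V ∝ ln(z/z₀). From the pair, with r = V₁/V₂ = 0.58544,
ln z₀ = (ln z₁ − r·ln z₂)/(1 − r) = (0.7701 − 0.58544×2.4681)/0.41456 = -1.6278 → z₀ = 0.1964 m
V₃ = V₁ · ln(z₃/z₀)/ln(z₁/z₀) = 11.1 × 5.7533/2.3979 = 26.6322 m/s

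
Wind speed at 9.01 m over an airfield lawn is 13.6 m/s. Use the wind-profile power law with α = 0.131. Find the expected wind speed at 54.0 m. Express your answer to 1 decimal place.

Power-law profile: V₂ = V₁ · (z₂/z₁)^α
V₂ = 13.6 × (54.0/9.01)^0.131 = 13.6 × (5.9933)^0.131
    = 13.6 × 1.2644 = 17.1954 m/s

17.2 m/s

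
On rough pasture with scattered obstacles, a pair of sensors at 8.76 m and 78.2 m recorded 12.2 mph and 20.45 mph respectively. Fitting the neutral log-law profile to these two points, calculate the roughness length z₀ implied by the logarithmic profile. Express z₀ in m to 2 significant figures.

z₀ ≈ 0.34 m

Log law: V(z) ∝ ln(z/z₀). With r = V₁/V₂ = 12.2/20.45 = 0.59658,
r · ln(z₂/z₀) = ln(z₁/z₀) ⇒ ln z₀ = (ln z₁ − r·ln z₂)/(1 − r)
ln z₀ = (2.17020 − 0.59658×4.35927) / 0.40342 = -1.0670
z₀ = exp(-1.0670) = 0.3440 m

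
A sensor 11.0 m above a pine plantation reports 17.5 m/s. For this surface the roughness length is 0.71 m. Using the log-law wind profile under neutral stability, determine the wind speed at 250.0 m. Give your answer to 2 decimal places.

37.45 m/s

Log law: V(z) ∝ ln(z/z₀), so V₂/V₁ = ln(z₂/z₀) / ln(z₁/z₀).
ln(250.0/0.71) = 5.8640, ln(11.0/0.71) = 2.7404
V₂ = 17.5 × 5.8640/2.7404 = 17.5 × 2.1398 = 37.4470 m/s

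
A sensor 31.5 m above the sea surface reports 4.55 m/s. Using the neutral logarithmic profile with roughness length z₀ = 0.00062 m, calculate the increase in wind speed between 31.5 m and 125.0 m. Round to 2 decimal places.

Log law: V₂ = V₁ · ln(z₂/z₀)/ln(z₁/z₀) = 4.55 × 12.2141/10.8358 = 5.1288 m/s
ΔV = 5.1288 − 4.55 = 0.5788 m/s

0.58 m/s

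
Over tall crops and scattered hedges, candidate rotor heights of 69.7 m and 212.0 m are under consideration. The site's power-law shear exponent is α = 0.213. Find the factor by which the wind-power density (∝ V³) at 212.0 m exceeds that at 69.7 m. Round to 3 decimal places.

2.036

Speed ratio: V_B/V_A = (z_B/z_A)^α = (212.0/69.7)^0.213 = (3.0416)^0.213 = 1.26736
Power-density ratio: P_B/P_A = (V_B/V_A)³ = (1.26736)³ = 2.03565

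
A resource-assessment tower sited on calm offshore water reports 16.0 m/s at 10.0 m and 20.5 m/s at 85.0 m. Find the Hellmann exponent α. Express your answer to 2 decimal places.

Power law: V₂/V₁ = (z₂/z₁)^α ⇒ α = ln(V₂/V₁) / ln(z₂/z₁)
α = ln(20.5/16.0) / ln(85.0/10.0) = ln(1.2812) / ln(8.5000)
  = 0.24784 / 2.14007 = 0.11581

α ≈ 0.12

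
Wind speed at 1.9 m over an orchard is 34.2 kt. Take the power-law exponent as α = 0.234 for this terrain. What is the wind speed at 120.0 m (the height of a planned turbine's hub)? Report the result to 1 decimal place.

90.2 kt

Power-law profile: V₂ = V₁ · (z₂/z₁)^α
V₂ = 34.2 × (120.0/1.9)^0.234 = 34.2 × (63.1579)^0.234
    = 34.2 × 2.6382 = 90.2249 kt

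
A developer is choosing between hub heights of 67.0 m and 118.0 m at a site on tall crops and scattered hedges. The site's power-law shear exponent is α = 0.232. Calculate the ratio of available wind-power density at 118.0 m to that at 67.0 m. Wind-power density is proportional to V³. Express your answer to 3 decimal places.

1.483

Speed ratio: V_B/V_A = (z_B/z_A)^α = (118.0/67.0)^0.232 = (1.7612)^0.232 = 1.14032
Power-density ratio: P_B/P_A = (V_B/V_A)³ = (1.14032)³ = 1.48280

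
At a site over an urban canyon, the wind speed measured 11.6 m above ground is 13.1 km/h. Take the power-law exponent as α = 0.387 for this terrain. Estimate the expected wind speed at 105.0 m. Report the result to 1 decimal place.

Power-law profile: V₂ = V₁ · (z₂/z₁)^α
V₂ = 13.1 × (105.0/11.6)^0.387 = 13.1 × (9.0517)^0.387
    = 13.1 × 2.3456 = 30.7274 km/h

30.7 km/h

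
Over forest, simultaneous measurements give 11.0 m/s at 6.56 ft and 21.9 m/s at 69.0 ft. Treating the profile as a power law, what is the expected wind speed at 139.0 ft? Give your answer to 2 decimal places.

26.88 m/s

First find α: α = ln(V₂/V₁)/ln(z₂/z₁) = ln(21.9/11.0)/ln(69.0/6.56) = 0.68859/2.35312 = 0.2926
Extrapolate from 69.0 ft to 139.0 ft: V₃ = 21.9 × (139.0/69.0)^0.2926 = 21.9 × 1.2275 = 26.8814 m/s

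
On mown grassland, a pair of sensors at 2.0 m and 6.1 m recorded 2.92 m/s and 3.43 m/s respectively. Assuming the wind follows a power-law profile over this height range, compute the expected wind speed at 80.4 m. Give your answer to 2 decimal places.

4.98 m/s

First find α: α = ln(V₂/V₁)/ln(z₂/z₁) = ln(3.43/2.92)/ln(6.1/2.0) = 0.16098/1.11514 = 0.1444
Extrapolate from 6.1 m to 80.4 m: V₃ = 3.43 × (80.4/6.1)^0.1444 = 3.43 × 1.4510 = 4.9769 m/s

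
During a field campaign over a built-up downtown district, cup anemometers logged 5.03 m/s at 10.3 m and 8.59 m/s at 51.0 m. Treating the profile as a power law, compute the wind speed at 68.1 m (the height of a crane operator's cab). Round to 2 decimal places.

First find α: α = ln(V₂/V₁)/ln(z₂/z₁) = ln(8.59/5.03)/ln(51.0/10.3) = 0.53518/1.59968 = 0.3346
Extrapolate from 51.0 m to 68.1 m: V₃ = 8.59 × (68.1/51.0)^0.3346 = 8.59 × 1.1016 = 9.4625 m/s

9.46 m/s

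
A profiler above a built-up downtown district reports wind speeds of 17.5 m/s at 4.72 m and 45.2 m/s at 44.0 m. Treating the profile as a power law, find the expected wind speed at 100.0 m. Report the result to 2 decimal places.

First find α: α = ln(V₂/V₁)/ln(z₂/z₁) = ln(45.2/17.5)/ln(44.0/4.72) = 0.94890/2.23238 = 0.4251
Extrapolate from 44.0 m to 100.0 m: V₃ = 45.2 × (100.0/44.0)^0.4251 = 45.2 × 1.4176 = 64.0756 m/s

64.08 m/s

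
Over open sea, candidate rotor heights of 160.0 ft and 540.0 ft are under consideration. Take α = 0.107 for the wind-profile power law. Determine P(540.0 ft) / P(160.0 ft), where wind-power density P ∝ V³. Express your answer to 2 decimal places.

Speed ratio: V_B/V_A = (z_B/z_A)^α = (540.0/160.0)^0.107 = (3.3750)^0.107 = 1.13900
Power-density ratio: P_B/P_A = (V_B/V_A)³ = (1.13900)³ = 1.47766

1.48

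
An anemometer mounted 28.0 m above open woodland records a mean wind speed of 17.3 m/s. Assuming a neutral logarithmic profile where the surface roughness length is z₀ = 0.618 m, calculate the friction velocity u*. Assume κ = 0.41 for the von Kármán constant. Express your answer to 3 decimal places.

u* ≈ 1.860 m/s

Log law: V(z) = (u*/κ) · ln(z/z₀) ⇒ u* = κ · V / ln(z/z₀)
u* = 0.41 × 17.3 / ln(28.0/0.618) = 0.41 × 17.3 / 3.8135
   = 7.0930 / 3.8135 = 1.8600 m/s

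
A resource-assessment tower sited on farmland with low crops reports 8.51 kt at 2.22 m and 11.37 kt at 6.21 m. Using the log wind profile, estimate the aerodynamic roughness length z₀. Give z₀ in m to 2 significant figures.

z₀ ≈ 0.10 m

Log law: V(z) ∝ ln(z/z₀). With r = V₁/V₂ = 8.51/11.37 = 0.74846,
r · ln(z₂/z₀) = ln(z₁/z₀) ⇒ ln z₀ = (ln z₁ − r·ln z₂)/(1 − r)
ln z₀ = (0.79751 − 0.74846×1.82616) / 0.25154 = -2.2633
z₀ = exp(-2.2633) = 0.1040 m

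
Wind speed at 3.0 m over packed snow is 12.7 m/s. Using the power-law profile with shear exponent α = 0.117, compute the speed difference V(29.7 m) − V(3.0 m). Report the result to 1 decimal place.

Power law: V₂ = V₁ · (z₂/z₁)^α = 12.7 × (9.9000)^0.117 = 16.6071 m/s
ΔV = 16.6071 − 12.7 = 3.9071 m/s

3.9 m/s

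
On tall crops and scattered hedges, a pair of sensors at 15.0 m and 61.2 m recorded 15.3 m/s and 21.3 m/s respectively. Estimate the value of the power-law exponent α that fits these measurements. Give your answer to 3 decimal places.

Power law: V₂/V₁ = (z₂/z₁)^α ⇒ α = ln(V₂/V₁) / ln(z₂/z₁)
α = ln(21.3/15.3) / ln(61.2/15.0) = ln(1.3922) / ln(4.0800)
  = 0.33085 / 1.40610 = 0.23530

α ≈ 0.235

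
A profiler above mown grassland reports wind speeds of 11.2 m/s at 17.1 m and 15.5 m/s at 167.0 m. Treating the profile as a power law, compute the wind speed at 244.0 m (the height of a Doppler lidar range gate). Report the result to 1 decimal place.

First find α: α = ln(V₂/V₁)/ln(z₂/z₁) = ln(15.5/11.2)/ln(167.0/17.1) = 0.32493/2.27892 = 0.1426
Extrapolate from 167.0 m to 244.0 m: V₃ = 15.5 × (244.0/167.0)^0.1426 = 15.5 × 1.0556 = 16.3610 m/s

16.4 m/s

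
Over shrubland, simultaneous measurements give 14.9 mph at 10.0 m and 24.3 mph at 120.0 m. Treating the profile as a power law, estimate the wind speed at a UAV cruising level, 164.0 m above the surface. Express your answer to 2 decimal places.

25.84 mph

First find α: α = ln(V₂/V₁)/ln(z₂/z₁) = ln(24.3/14.9)/ln(120.0/10.0) = 0.48912/2.48491 = 0.1968
Extrapolate from 120.0 m to 164.0 m: V₃ = 24.3 × (164.0/120.0)^0.1968 = 24.3 × 1.0634 = 25.8410 mph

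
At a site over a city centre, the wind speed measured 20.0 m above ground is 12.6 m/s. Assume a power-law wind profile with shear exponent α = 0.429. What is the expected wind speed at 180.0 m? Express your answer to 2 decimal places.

Power-law profile: V₂ = V₁ · (z₂/z₁)^α
V₂ = 12.6 × (180.0/20.0)^0.429 = 12.6 × (9.0000)^0.429
    = 12.6 × 2.5667 = 32.3400 m/s

32.34 m/s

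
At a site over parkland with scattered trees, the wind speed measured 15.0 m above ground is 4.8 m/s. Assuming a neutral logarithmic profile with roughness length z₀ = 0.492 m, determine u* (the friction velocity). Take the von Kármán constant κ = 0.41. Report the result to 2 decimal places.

Log law: V(z) = (u*/κ) · ln(z/z₀) ⇒ u* = κ · V / ln(z/z₀)
u* = 0.41 × 4.8 / ln(15.0/0.492) = 0.41 × 4.8 / 3.4173
   = 1.9680 / 3.4173 = 0.5759 m/s

u* ≈ 0.58 m/s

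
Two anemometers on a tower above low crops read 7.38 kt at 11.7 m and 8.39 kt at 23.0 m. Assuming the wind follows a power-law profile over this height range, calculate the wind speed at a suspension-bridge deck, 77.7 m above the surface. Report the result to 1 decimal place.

First find α: α = ln(V₂/V₁)/ln(z₂/z₁) = ln(8.39/7.38)/ln(23.0/11.7) = 0.12827/0.67591 = 0.1898
Extrapolate from 23.0 m to 77.7 m: V₃ = 8.39 × (77.7/23.0)^0.1898 = 8.39 × 1.2599 = 10.5704 kt

10.6 kt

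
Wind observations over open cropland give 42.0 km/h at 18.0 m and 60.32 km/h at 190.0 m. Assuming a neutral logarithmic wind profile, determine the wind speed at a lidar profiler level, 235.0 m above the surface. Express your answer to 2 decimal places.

Log law: V ∝ ln(z/z₀). From the pair, with r = V₁/V₂ = 0.69629,
ln z₀ = (ln z₁ − r·ln z₂)/(1 − r) = (2.8904 − 0.69629×5.2470)/0.30371 = -2.5124 → z₀ = 0.08107 m
V₃ = V₁ · ln(z₃/z₀)/ln(z₁/z₀) = 42.0 × 7.9720/5.4028 = 61.9724 km/h

61.97 km/h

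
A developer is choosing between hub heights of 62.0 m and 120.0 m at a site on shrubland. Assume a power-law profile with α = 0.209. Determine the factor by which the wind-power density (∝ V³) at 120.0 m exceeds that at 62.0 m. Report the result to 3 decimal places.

1.513

Speed ratio: V_B/V_A = (z_B/z_A)^α = (120.0/62.0)^0.209 = (1.9355)^0.209 = 1.14799
Power-density ratio: P_B/P_A = (V_B/V_A)³ = (1.14799)³ = 1.51292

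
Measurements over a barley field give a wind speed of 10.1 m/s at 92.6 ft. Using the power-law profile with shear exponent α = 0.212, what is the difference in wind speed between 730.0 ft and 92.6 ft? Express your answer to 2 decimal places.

Power law: V₂ = V₁ · (z₂/z₁)^α = 10.1 × (7.8834)^0.212 = 15.6468 m/s
ΔV = 15.6468 − 10.1 = 5.5468 m/s

5.55 m/s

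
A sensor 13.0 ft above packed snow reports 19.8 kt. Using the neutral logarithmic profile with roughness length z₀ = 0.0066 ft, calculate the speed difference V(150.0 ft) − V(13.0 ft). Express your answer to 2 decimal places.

6.38 kt

Log law: V₂ = V₁ · ln(z₂/z₀)/ln(z₁/z₀) = 19.8 × 10.0313/7.5856 = 26.1837 kt
ΔV = 26.1837 − 19.8 = 6.3837 kt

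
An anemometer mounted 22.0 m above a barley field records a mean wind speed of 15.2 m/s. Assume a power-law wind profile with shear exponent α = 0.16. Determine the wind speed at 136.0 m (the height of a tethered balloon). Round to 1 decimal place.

20.3 m/s

Power-law profile: V₂ = V₁ · (z₂/z₁)^α
V₂ = 15.2 × (136.0/22.0)^0.16 = 15.2 × (6.1818)^0.16
    = 15.2 × 1.3384 = 20.3433 m/s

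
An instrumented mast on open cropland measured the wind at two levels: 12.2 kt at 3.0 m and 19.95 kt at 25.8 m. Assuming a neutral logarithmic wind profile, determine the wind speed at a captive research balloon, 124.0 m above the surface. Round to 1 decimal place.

Log law: V ∝ ln(z/z₀). From the pair, with r = V₁/V₂ = 0.61153,
ln z₀ = (ln z₁ − r·ln z₂)/(1 − r) = (1.0986 − 0.61153×3.2504)/0.38847 = -2.2887 → z₀ = 0.1014 m
V₃ = V₁ · ln(z₃/z₀)/ln(z₁/z₀) = 12.2 × 7.1090/3.3873 = 25.6043 kt

25.6 kt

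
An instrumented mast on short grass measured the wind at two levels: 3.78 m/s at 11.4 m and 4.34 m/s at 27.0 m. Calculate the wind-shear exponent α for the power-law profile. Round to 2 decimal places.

α ≈ 0.16

Power law: V₂/V₁ = (z₂/z₁)^α ⇒ α = ln(V₂/V₁) / ln(z₂/z₁)
α = ln(4.34/3.78) / ln(27.0/11.4) = ln(1.1481) / ln(2.3684)
  = 0.13815 / 0.86222 = 0.16023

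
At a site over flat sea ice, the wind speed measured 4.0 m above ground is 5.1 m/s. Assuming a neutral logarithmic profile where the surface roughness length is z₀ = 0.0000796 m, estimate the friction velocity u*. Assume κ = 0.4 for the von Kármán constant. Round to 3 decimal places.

Log law: V(z) = (u*/κ) · ln(z/z₀) ⇒ u* = κ · V / ln(z/z₀)
u* = 0.4 × 5.1 / ln(4.0/0.0000796) = 0.4 × 5.1 / 10.8248
   = 2.0400 / 10.8248 = 0.1885 m/s

u* ≈ 0.188 m/s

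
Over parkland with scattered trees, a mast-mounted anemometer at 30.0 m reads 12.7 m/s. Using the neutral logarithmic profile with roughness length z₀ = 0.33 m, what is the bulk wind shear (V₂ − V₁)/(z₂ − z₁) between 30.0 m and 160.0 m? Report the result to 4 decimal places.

Log law: V₂ = V₁ · ln(z₂/z₀)/ln(z₁/z₀) = 12.7 × 6.1838/4.5099 = 17.4140 m/s
ΔV/Δz = (17.4140 − 12.7)/(160.0 − 30.0) = 4.7140/130.0000 = 0.03626 m/s/m

0.0363 m/s/m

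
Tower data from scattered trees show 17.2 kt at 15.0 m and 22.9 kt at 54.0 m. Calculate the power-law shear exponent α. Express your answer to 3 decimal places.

α ≈ 0.223

Power law: V₂/V₁ = (z₂/z₁)^α ⇒ α = ln(V₂/V₁) / ln(z₂/z₁)
α = ln(22.9/17.2) / ln(54.0/15.0) = ln(1.3314) / ln(3.6000)
  = 0.28623 / 1.28093 = 0.22345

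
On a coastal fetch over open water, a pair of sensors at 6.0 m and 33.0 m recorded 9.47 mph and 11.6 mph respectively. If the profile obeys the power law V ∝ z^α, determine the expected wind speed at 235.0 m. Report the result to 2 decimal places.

First find α: α = ln(V₂/V₁)/ln(z₂/z₁) = ln(11.6/9.47)/ln(33.0/6.0) = 0.20288/1.70475 = 0.1190
Extrapolate from 33.0 m to 235.0 m: V₃ = 11.6 × (235.0/33.0)^0.1190 = 11.6 × 1.2632 = 14.6527 mph

14.65 mph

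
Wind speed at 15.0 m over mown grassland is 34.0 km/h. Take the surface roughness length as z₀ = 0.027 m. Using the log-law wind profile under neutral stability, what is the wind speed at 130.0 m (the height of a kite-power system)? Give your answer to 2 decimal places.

45.62 km/h

Log law: V(z) ∝ ln(z/z₀), so V₂/V₁ = ln(z₂/z₀) / ln(z₁/z₀).
ln(130.0/0.027) = 8.4795, ln(15.0/0.027) = 6.3200
V₂ = 34.0 × 8.4795/6.3200 = 34.0 × 1.3417 = 45.6175 km/h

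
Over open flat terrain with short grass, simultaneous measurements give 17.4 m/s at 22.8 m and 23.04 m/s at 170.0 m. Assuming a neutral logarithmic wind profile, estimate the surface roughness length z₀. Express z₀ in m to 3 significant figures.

z₀ ≈ 0.0464 m

Log law: V(z) ∝ ln(z/z₀). With r = V₁/V₂ = 17.4/23.04 = 0.75521,
r · ln(z₂/z₀) = ln(z₁/z₀) ⇒ ln z₀ = (ln z₁ − r·ln z₂)/(1 − r)
ln z₀ = (3.12676 − 0.75521×5.13580) / 0.24479 = -3.0713
z₀ = exp(-3.0713) = 0.04636 m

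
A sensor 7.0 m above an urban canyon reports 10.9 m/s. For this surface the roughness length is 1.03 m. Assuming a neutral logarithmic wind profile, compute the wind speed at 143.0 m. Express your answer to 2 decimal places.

28.06 m/s

Log law: V(z) ∝ ln(z/z₀), so V₂/V₁ = ln(z₂/z₀) / ln(z₁/z₀).
ln(143.0/1.03) = 4.9333, ln(7.0/1.03) = 1.9164
V₂ = 10.9 × 4.9333/1.9164 = 10.9 × 2.5743 = 28.0600 m/s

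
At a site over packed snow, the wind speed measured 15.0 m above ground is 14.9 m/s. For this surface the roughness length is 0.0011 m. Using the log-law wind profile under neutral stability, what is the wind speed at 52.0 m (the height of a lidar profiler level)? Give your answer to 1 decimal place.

Log law: V(z) ∝ ln(z/z₀), so V₂/V₁ = ln(z₂/z₀) / ln(z₁/z₀).
ln(52.0/0.0011) = 10.7637, ln(15.0/0.0011) = 9.5205
V₂ = 14.9 × 10.7637/9.5205 = 14.9 × 1.1306 = 16.8457 m/s

16.8 m/s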